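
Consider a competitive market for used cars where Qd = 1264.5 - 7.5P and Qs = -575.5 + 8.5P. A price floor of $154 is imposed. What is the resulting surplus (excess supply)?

Equilibrium price would be P* = 115, so the floor at 154 binds.
At P = 154: Qd = 109.5, Qs = 733.5.
Surplus = 733.5 − 109.5 = 624.

Surplus = 624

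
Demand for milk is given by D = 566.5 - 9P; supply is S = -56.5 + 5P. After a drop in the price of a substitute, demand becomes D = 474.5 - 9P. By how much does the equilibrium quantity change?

Original equilibrium: P* = 44.5, Q* = 166.
New equilibrium: 474.5 - 9P = -56.5 + 5P, so 531 = 14P and P' = 531/14; Q' = 474.5 − 9(531/14) = 932/7.
Change in quantity: 932/7 − 166 = -230/7.

ΔQ = -230/7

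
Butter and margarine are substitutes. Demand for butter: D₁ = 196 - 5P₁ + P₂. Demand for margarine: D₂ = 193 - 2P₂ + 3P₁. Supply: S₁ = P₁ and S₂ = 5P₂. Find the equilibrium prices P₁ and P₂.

Market 1: 196 - 5P₁ + P₂ = P₁ → 6P₁ - P₂ = 196.
Market 2: 7P₂ - 3P₁ = 193.
Eliminating P₂: 7×(1) + 1×(2) gives 39P₁ = 1565, so P₁ = 1565/39.
Back-substitute into (2): P₂ = (193 + 3×1565/39) / 7 = 582/13.

P₁ = 1565/39, P₂ = 582/13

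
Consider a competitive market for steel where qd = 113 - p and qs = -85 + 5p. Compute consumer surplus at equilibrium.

Equilibrium: 113 - p = -85 + 5p gives p* = 33, q* = 80.
Demand choke price (qd = 0): p = 113.
CS = ½(113 − 33)(80) = 3200.

Consumer surplus = 3200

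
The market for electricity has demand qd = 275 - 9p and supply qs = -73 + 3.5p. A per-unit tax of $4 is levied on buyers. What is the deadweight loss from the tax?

Deadweight loss = 20.16

Pre-tax equilibrium: p* = 27.84, q* = 24.44.
Tax on buyers shifts demand to qd = 275 − 9(p + 4) = 239 - 9p.
239 - 9p = -73 + 3.5p gives seller price ps = 24.96; buyers pay pb = 24.96 + 4 = 28.96.
New quantity: q = 275 − 9(28.96) = 14.36.
DWL = ½ × 4 × (24.44 − 14.36) = 20.16.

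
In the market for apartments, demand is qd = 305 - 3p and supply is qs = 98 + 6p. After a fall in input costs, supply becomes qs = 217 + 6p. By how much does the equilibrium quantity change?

Original equilibrium: p* = 23, q* = 236.
New equilibrium: 305 - 3p = 217 + 6p, so 88 = 9p and p' = 88/9; q' = 305 − 3(88/9) = 827/3.
Change in quantity: 827/3 − 236 = 119/3.

Δq = 119/3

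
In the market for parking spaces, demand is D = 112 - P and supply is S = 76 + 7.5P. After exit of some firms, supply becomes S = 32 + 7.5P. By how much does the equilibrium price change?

Original equilibrium: P* = 72/17, Q* = 1832/17.
New equilibrium: 112 - P = 32 + 7.5P, so 80 = 8.5P and P' = 160/17; Q' = 112 − 1(160/17) = 1744/17.
Change in price: 160/17 − 72/17 = 88/17.

ΔP = 88/17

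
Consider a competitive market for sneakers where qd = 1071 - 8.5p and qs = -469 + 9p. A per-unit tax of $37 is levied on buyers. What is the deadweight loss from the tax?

Pre-tax equilibrium: p* = 88, q* = 323.
Tax on buyers shifts demand to qd = 1071 − 8.5(p + 37) = 756.5 - 8.5p.
756.5 - 8.5p = -469 + 9p gives seller price ps = 2451/35; buyers pay pb = 2451/35 + 37 = 3746/35.
New quantity: q = 1071 − 8.5(3746/35) = 5644/35.
DWL = ½ × 37 × (323 − 5644/35) = 209457/70.

Deadweight loss = 209457/70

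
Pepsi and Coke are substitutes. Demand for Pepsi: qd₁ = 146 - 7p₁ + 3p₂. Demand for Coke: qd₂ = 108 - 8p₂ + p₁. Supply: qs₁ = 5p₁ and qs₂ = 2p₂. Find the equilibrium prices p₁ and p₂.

Market 1: 146 - 7p₁ + 3p₂ = 5p₁ → 12p₁ - 3p₂ = 146.
Market 2: 10p₂ - p₁ = 108.
Eliminating p₂: 10×(1) + 3×(2) gives 117p₁ = 1784, so p₁ = 1784/117.
Back-substitute into (2): p₂ = (108 + 1×1784/117) / 10 = 1442/117.

p₁ = 1784/117, p₂ = 1442/117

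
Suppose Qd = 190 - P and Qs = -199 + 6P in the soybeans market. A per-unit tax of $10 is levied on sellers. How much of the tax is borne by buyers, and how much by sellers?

Buyers bear 60/7, sellers bear 10/7

Pre-tax equilibrium: P* = 389/7, Q* = 941/7.
Tax on sellers shifts supply to Qs = -199 + 6(P − 10) = -259 + 6P.
190 - P = -259 + 6P gives buyer price Pb = 449/7; sellers receive Ps = 449/7 − 10 = 379/7.
New quantity: Q = 190 − 1(449/7) = 881/7.
Buyer burden = 449/7 − 389/7 = 60/7; seller burden = 389/7 − 379/7 = 10/7.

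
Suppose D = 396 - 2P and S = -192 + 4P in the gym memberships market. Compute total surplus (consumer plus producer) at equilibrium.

Total surplus = 15000

Equilibrium: 396 - 2P = -192 + 4P gives P* = 98, Q* = 200.
Demand choke price: P = 198; supply starts at P = 48.
CS = ½(198 − 98)(200) = 10000; PS = ½(98 − 48)(200) = 5000.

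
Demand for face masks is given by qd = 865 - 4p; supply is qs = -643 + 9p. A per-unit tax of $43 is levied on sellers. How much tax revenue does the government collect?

Tax revenue = 157595/13

Pre-tax equilibrium: p* = 116, q* = 401.
Tax on sellers shifts supply to qs = -643 + 9(p − 43) = -1030 + 9p.
865 - 4p = -1030 + 9p gives buyer price pb = 1895/13; sellers receive ps = 1895/13 − 43 = 1336/13.
New quantity: q = 865 − 4(1895/13) = 3665/13.
Revenue = 43 × 3665/13 = 157595/13.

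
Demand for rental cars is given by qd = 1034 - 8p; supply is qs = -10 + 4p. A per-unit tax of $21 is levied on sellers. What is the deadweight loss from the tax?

Pre-tax equilibrium: p* = 87, q* = 338.
Tax on sellers shifts supply to qs = -10 + 4(p − 21) = -94 + 4p.
1034 - 8p = -94 + 4p gives buyer price pb = 94; sellers receive ps = 94 − 21 = 73.
New quantity: q = 1034 − 8(94) = 282.
DWL = ½ × 21 × (338 − 282) = 588.

Deadweight loss = 588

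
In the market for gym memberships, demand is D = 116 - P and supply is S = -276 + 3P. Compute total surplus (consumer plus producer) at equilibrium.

Equilibrium: 116 - P = -276 + 3P gives P* = 98, Q* = 18.
Demand choke price: P = 116; supply starts at P = 92.
CS = ½(116 − 98)(18) = 162; PS = ½(98 − 92)(18) = 54.

Total surplus = 216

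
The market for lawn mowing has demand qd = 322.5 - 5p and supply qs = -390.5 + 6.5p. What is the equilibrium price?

Set qd = qs: 322.5 - 5p = -390.5 + 6.5p.
713 = 11.5p, so p* = 62.
q* = 322.5 − 5(62) = 12.5.

p* = 62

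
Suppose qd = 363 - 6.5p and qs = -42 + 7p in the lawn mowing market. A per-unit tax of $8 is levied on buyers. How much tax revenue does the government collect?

Tax revenue = 30464/27

Pre-tax equilibrium: p* = 30, q* = 168.
Tax on buyers shifts demand to qd = 363 − 6.5(p + 8) = 311 - 6.5p.
311 - 6.5p = -42 + 7p gives seller price ps = 706/27; buyers pay pb = 706/27 + 8 = 922/27.
New quantity: q = 363 − 6.5(922/27) = 3808/27.
Revenue = 8 × 3808/27 = 30464/27.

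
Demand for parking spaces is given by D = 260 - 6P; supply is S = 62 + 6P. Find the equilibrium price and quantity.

P* = 16.5, Q* = 161

Set D = S: 260 - 6P = 62 + 6P.
198 = 12P, so P* = 16.5.
Q* = 260 − 6(16.5) = 161.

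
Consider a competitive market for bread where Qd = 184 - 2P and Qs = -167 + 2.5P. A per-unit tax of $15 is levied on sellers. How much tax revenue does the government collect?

Pre-tax equilibrium: P* = 78, Q* = 28.
Tax on sellers shifts supply to Qs = -167 + 2.5(P − 15) = -204.5 + 2.5P.
184 - 2P = -204.5 + 2.5P gives buyer price Pb = 259/3; sellers receive Ps = 259/3 − 15 = 214/3.
New quantity: Q = 184 − 2(259/3) = 34/3.
Revenue = 15 × 34/3 = 170.

Tax revenue = 170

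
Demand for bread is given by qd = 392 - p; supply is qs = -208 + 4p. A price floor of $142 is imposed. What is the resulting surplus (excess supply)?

Equilibrium price would be p* = 120, so the floor at 142 binds.
At p = 142: qd = 250, qs = 360.
Surplus = 360 − 250 = 110.

Surplus = 110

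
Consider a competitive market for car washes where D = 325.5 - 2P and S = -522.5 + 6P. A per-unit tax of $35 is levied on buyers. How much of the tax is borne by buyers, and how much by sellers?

Buyers bear $26.25, sellers bear $8.75

Pre-tax equilibrium: P* = 106, Q* = 113.5.
Tax on buyers shifts demand to D = 325.5 − 2(P + 35) = 255.5 - 2P.
255.5 - 2P = -522.5 + 6P gives seller price Ps = 97.25; buyers pay Pb = 97.25 + 35 = 132.25.
New quantity: Q = 325.5 − 2(132.25) = 61.
Buyer burden = 132.25 − 106 = 26.25; seller burden = 106 − 97.25 = 8.75.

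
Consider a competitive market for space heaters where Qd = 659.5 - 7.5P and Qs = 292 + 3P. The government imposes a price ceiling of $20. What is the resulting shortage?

Equilibrium price would be P* = 35, so the ceiling at 20 binds.
At P = 20: Qd = 659.5 − 7.5(20) = 509.5, Qs = 292 + 3(20) = 352.
Shortage = 509.5 − 352 = 157.5.

Shortage = 157.5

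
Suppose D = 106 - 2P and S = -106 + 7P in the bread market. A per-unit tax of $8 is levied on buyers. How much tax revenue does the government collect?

Pre-tax equilibrium: P* = 212/9, Q* = 530/9.
Tax on buyers shifts demand to D = 106 − 2(P + 8) = 90 - 2P.
90 - 2P = -106 + 7P gives seller price Ps = 196/9; buyers pay Pb = 196/9 + 8 = 268/9.
New quantity: Q = 106 − 2(268/9) = 418/9.
Revenue = 8 × 418/9 = 3344/9.

Tax revenue = 3344/9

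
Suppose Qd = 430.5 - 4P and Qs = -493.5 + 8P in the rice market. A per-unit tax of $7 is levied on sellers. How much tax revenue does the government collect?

Tax revenue = 4361/6

Pre-tax equilibrium: P* = 77, Q* = 122.5.
Tax on sellers shifts supply to Qs = -493.5 + 8(P − 7) = -549.5 + 8P.
430.5 - 4P = -549.5 + 8P gives buyer price Pb = 245/3; sellers receive Ps = 245/3 − 7 = 224/3.
New quantity: Q = 430.5 − 4(245/3) = 623/6.
Revenue = 7 × 623/6 = 4361/6.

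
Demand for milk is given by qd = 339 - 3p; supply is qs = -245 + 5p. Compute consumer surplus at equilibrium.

Equilibrium: 339 - 3p = -245 + 5p gives p* = 73, q* = 120.
Demand choke price (qd = 0): p = 113.
CS = ½(113 − 73)(120) = 2400.

Consumer surplus = 2400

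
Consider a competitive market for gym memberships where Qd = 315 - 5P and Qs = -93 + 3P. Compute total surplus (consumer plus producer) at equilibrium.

Equilibrium: 315 - 5P = -93 + 3P gives P* = 51, Q* = 60.
Demand choke price: P = 63; supply starts at P = 31.
CS = ½(63 − 51)(60) = 360; PS = ½(51 − 31)(60) = 600.

Total surplus = 960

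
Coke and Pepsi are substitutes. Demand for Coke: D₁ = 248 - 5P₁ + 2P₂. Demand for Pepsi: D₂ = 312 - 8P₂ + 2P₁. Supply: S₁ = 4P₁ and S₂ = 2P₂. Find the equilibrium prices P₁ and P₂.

Market 1: 248 - 5P₁ + 2P₂ = 4P₁ → 9P₁ - 2P₂ = 248.
Market 2: 10P₂ - 2P₁ = 312.
Eliminating P₂: 10×(1) + 2×(2) gives 86P₁ = 3104, so P₁ = 1552/43.
Back-substitute into (2): P₂ = (312 + 2×1552/43) / 10 = 1652/43.

P₁ = 1552/43, P₂ = 1652/43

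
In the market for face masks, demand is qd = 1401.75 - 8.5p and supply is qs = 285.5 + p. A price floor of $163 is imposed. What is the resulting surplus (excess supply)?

Surplus = 432.25

Equilibrium price would be p* = 117.5, so the floor at 163 binds.
At p = 163: qd = 16.25, qs = 448.5.
Surplus = 448.5 − 16.25 = 432.25.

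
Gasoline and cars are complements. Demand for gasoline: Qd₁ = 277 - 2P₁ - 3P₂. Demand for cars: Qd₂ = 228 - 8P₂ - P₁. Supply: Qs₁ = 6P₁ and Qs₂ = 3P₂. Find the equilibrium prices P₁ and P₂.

Market 1: 277 - 2P₁ - 3P₂ = 6P₁ → 8P₁ + 3P₂ = 277.
Market 2: 11P₂ + P₁ = 228.
Eliminating P₂: 11×(1) − 3×(2) gives 85P₁ = 2363, so P₁ = 27.8.
Back-substitute into (2): P₂ = (228 − 1×27.8) / 11 = 18.2.

P₁ = 27.8, P₂ = 18.2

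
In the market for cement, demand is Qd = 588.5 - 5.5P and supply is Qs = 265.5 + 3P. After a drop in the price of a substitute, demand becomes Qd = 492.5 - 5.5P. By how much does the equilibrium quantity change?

Original equilibrium: P* = 38, Q* = 379.5.
New equilibrium: 492.5 - 5.5P = 265.5 + 3P, so 227 = 8.5P and P' = 454/17; Q' = 492.5 − 5.5(454/17) = 11751/34.
Change in quantity: 11751/34 − 379.5 = -576/17.

ΔQ = -576/17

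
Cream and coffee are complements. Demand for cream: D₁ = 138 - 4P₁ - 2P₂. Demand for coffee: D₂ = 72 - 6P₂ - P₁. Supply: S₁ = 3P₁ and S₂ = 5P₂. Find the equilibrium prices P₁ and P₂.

P₁ = 18.32, P₂ = 4.88

Market 1: 138 - 4P₁ - 2P₂ = 3P₁ → 7P₁ + 2P₂ = 138.
Market 2: 11P₂ + P₁ = 72.
Eliminating P₂: 11×(1) − 2×(2) gives 75P₁ = 1374, so P₁ = 18.32.
Back-substitute into (2): P₂ = (72 − 1×18.32) / 11 = 4.88.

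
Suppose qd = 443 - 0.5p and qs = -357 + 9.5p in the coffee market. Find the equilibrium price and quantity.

Set qd = qs: 443 - 0.5p = -357 + 9.5p.
800 = 10p, so p* = 80.
q* = 443 − 0.5(80) = 403.

p* = 80, q* = 403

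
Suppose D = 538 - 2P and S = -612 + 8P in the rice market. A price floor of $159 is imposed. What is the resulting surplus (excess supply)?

Surplus = 440

Equilibrium price would be P* = 115, so the floor at 159 binds.
At P = 159: D = 220, S = 660.
Surplus = 660 − 220 = 440.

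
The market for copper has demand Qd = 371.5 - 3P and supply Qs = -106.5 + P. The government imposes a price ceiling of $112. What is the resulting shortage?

Equilibrium price would be P* = 119.5, so the ceiling at 112 binds.
At P = 112: Qd = 371.5 − 3(112) = 35.5, Qs = -106.5 + 1(112) = 5.5.
Shortage = 35.5 − 5.5 = 30.

Shortage = 30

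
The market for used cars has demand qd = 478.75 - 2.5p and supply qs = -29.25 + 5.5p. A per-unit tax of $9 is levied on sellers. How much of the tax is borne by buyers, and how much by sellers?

Buyers bear $6.1875, sellers bear $2.8125

Pre-tax equilibrium: p* = 63.5, q* = 320.
Tax on sellers shifts supply to qs = -29.25 + 5.5(p − 9) = -78.75 + 5.5p.
478.75 - 2.5p = -78.75 + 5.5p gives buyer price pb = 69.6875; sellers receive ps = 69.6875 − 9 = 60.6875.
New quantity: q = 478.75 − 2.5(69.6875) = 304.53125.
Buyer burden = 69.6875 − 63.5 = 6.1875; seller burden = 63.5 − 60.6875 = 2.8125.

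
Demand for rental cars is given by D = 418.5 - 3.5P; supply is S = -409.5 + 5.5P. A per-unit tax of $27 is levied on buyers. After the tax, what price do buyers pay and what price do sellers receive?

Pre-tax equilibrium: P* = 92, Q* = 96.5.
Tax on buyers shifts demand to D = 418.5 − 3.5(P + 27) = 324 - 3.5P.
324 - 3.5P = -409.5 + 5.5P gives seller price Ps = 81.5; buyers pay Pb = 81.5 + 27 = 108.5.
New quantity: Q = 418.5 − 3.5(108.5) = 38.75.

Buyers pay $108.5, sellers receive $81.5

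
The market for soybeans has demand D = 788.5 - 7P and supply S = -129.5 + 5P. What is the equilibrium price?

P* = 76.5

Set D = S: 788.5 - 7P = -129.5 + 5P.
918 = 12P, so P* = 76.5.
Q* = 788.5 − 7(76.5) = 253.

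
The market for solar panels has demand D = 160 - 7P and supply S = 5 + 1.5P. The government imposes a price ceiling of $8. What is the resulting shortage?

Shortage = 87

Equilibrium price would be P* = 310/17, so the ceiling at 8 binds.
At P = 8: D = 160 − 7(8) = 104, S = 5 + 1.5(8) = 17.
Shortage = 104 − 17 = 87.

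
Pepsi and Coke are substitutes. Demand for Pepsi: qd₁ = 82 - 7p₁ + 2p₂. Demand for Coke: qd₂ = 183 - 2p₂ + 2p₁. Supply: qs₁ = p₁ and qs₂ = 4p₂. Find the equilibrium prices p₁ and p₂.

Market 1: 82 - 7p₁ + 2p₂ = p₁ → 8p₁ - 2p₂ = 82.
Market 2: 6p₂ - 2p₁ = 183.
Eliminating p₂: 6×(1) + 2×(2) gives 44p₁ = 858, so p₁ = 19.5.
Back-substitute into (2): p₂ = (183 + 2×19.5) / 6 = 37.

p₁ = 19.5, p₂ = 37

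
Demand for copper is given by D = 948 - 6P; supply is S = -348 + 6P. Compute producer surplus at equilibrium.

Producer surplus = 7500

Equilibrium: 948 - 6P = -348 + 6P gives P* = 108, Q* = 300.
Supply starts at P = 58 (where S = 0).
PS = ½(108 − 58)(300) = 7500.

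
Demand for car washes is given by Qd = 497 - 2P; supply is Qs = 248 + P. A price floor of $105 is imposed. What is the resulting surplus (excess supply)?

Equilibrium price would be P* = 83, so the floor at 105 binds.
At P = 105: Qd = 287, Qs = 353.
Surplus = 353 − 287 = 66.

Surplus = 66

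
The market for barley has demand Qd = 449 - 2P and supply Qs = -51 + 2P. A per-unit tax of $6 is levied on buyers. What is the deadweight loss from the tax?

Deadweight loss = 18

Pre-tax equilibrium: P* = 125, Q* = 199.
Tax on buyers shifts demand to Qd = 449 − 2(P + 6) = 437 - 2P.
437 - 2P = -51 + 2P gives seller price Ps = 122; buyers pay Pb = 122 + 6 = 128.
New quantity: Q = 449 − 2(128) = 193.
DWL = ½ × 6 × (199 − 193) = 18.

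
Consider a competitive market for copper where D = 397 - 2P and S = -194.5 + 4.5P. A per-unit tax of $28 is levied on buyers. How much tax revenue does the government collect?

Tax revenue = 64148/13

Pre-tax equilibrium: P* = 91, Q* = 215.
Tax on buyers shifts demand to D = 397 − 2(P + 28) = 341 - 2P.
341 - 2P = -194.5 + 4.5P gives seller price Ps = 1071/13; buyers pay Pb = 1071/13 + 28 = 1435/13.
New quantity: Q = 397 − 2(1435/13) = 2291/13.
Revenue = 28 × 2291/13 = 64148/13.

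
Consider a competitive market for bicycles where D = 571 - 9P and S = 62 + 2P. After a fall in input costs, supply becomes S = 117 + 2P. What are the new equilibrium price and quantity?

Original equilibrium: P* = 509/11, Q* = 1700/11.
New equilibrium: 571 - 9P = 117 + 2P, so 454 = 11P and P' = 454/11; Q' = 571 − 9(454/11) = 2195/11.

P' = 454/11, Q' = 2195/11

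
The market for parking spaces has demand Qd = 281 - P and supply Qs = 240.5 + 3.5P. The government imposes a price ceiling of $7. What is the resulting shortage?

Shortage = 9

Equilibrium price would be P* = 9, so the ceiling at 7 binds.
At P = 7: Qd = 281 − 1(7) = 274, Qs = 240.5 + 3.5(7) = 265.
Shortage = 274 − 265 = 9.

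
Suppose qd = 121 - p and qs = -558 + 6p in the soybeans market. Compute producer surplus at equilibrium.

Equilibrium: 121 - p = -558 + 6p gives p* = 97, q* = 24.
Supply starts at p = 93 (where qs = 0).
PS = ½(97 − 93)(24) = 48.

Producer surplus = 48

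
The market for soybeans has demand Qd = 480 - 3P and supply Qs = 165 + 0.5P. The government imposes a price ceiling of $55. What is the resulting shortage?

Equilibrium price would be P* = 90, so the ceiling at 55 binds.
At P = 55: Qd = 480 − 3(55) = 315, Qs = 165 + 0.5(55) = 192.5.
Shortage = 315 − 192.5 = 122.5.

Shortage = 122.5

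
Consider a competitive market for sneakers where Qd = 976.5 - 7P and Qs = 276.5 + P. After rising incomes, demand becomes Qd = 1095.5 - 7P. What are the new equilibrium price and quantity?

P' = 102.375, Q' = 378.875

Original equilibrium: P* = 87.5, Q* = 364.
New equilibrium: 1095.5 - 7P = 276.5 + P, so 819 = 8P and P' = 102.375; Q' = 1095.5 − 7(102.375) = 378.875.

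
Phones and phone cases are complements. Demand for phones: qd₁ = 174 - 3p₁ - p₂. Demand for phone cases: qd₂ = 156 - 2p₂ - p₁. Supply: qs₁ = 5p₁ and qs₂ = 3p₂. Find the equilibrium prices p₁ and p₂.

p₁ = 238/13, p₂ = 358/13

Market 1: 174 - 3p₁ - p₂ = 5p₁ → 8p₁ + p₂ = 174.
Market 2: 5p₂ + p₁ = 156.
Eliminating p₂: 5×(1) − 1×(2) gives 39p₁ = 714, so p₁ = 238/13.
Back-substitute into (2): p₂ = (156 − 1×238/13) / 5 = 358/13.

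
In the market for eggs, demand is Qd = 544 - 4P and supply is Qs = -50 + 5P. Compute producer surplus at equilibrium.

Equilibrium: 544 - 4P = -50 + 5P gives P* = 66, Q* = 280.
Supply starts at P = 10 (where Qs = 0).
PS = ½(66 − 10)(280) = 7840.

Producer surplus = 7840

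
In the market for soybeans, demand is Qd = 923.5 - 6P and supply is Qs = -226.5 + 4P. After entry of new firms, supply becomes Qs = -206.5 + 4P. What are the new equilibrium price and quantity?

P' = 113, Q' = 245.5

Original equilibrium: P* = 115, Q* = 233.5.
New equilibrium: 923.5 - 6P = -206.5 + 4P, so 1130 = 10P and P' = 113; Q' = 923.5 − 6(113) = 245.5.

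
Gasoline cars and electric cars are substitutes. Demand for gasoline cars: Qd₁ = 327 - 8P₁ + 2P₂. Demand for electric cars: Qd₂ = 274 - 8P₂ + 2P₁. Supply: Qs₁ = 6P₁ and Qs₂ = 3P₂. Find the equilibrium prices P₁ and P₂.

Market 1: 327 - 8P₁ + 2P₂ = 6P₁ → 14P₁ - 2P₂ = 327.
Market 2: 11P₂ - 2P₁ = 274.
Eliminating P₂: 11×(1) + 2×(2) gives 150P₁ = 4145, so P₁ = 829/30.
Back-substitute into (2): P₂ = (274 + 2×829/30) / 11 = 449/15.

P₁ = 829/30, P₂ = 449/15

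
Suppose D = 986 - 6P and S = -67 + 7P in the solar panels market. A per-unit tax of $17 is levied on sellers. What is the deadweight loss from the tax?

Pre-tax equilibrium: P* = 81, Q* = 500.
Tax on sellers shifts supply to S = -67 + 7(P − 17) = -186 + 7P.
986 - 6P = -186 + 7P gives buyer price Pb = 1172/13; sellers receive Ps = 1172/13 − 17 = 951/13.
New quantity: Q = 986 − 6(1172/13) = 5786/13.
DWL = ½ × 17 × (500 − 5786/13) = 6069/13.

Deadweight loss = 6069/13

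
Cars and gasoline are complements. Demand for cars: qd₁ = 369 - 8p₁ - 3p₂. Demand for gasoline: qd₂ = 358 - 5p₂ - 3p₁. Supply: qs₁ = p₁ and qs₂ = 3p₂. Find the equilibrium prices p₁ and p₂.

p₁ = 626/21, p₂ = 235/7

Market 1: 369 - 8p₁ - 3p₂ = p₁ → 9p₁ + 3p₂ = 369.
Market 2: 8p₂ + 3p₁ = 358.
Eliminating p₂: 8×(1) − 3×(2) gives 63p₁ = 1878, so p₁ = 626/21.
Back-substitute into (2): p₂ = (358 − 3×626/21) / 8 = 235/7.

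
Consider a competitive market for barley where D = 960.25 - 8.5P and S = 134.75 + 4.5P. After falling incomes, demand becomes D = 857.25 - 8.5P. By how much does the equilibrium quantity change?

ΔQ = -927/26

Original equilibrium: P* = 63.5, Q* = 420.5.
New equilibrium: 857.25 - 8.5P = 134.75 + 4.5P, so 722.5 = 13P and P' = 1445/26; Q' = 857.25 − 8.5(1445/26) = 5003/13.
Change in quantity: 5003/13 − 420.5 = -927/26.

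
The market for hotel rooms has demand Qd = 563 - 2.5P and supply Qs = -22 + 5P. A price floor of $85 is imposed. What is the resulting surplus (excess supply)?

Surplus = 52.5

Equilibrium price would be P* = 78, so the floor at 85 binds.
At P = 85: Qd = 350.5, Qs = 403.
Surplus = 403 − 350.5 = 52.5.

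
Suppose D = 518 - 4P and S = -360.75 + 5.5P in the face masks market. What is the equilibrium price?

P* = 92.5

Set D = S: 518 - 4P = -360.75 + 5.5P.
878.75 = 9.5P, so P* = 92.5.
Q* = 518 − 4(92.5) = 148.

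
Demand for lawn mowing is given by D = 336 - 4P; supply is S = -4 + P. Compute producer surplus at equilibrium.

Producer surplus = 2048

Equilibrium: 336 - 4P = -4 + P gives P* = 68, Q* = 64.
Supply starts at P = 4 (where S = 0).
PS = ½(68 − 4)(64) = 2048.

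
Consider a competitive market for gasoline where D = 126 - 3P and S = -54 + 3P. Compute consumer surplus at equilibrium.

Equilibrium: 126 - 3P = -54 + 3P gives P* = 30, Q* = 36.
Demand choke price (D = 0): P = 42.
CS = ½(42 − 30)(36) = 216.

Consumer surplus = 216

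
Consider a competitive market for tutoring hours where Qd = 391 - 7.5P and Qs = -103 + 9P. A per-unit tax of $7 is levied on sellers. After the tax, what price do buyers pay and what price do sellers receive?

Buyers pay 1114/33, sellers receive 883/33

Pre-tax equilibrium: P* = 988/33, Q* = 1831/11.
Tax on sellers shifts supply to Qs = -103 + 9(P − 7) = -166 + 9P.
391 - 7.5P = -166 + 9P gives buyer price Pb = 1114/33; sellers receive Ps = 1114/33 − 7 = 883/33.
New quantity: Q = 391 − 7.5(1114/33) = 1516/11.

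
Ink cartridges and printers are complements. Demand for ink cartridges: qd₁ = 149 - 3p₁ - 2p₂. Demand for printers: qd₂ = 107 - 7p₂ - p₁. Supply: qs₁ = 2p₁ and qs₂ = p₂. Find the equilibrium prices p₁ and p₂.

p₁ = 489/19, p₂ = 193/19

Market 1: 149 - 3p₁ - 2p₂ = 2p₁ → 5p₁ + 2p₂ = 149.
Market 2: 8p₂ + p₁ = 107.
Eliminating p₂: 8×(1) − 2×(2) gives 38p₁ = 978, so p₁ = 489/19.
Back-substitute into (2): p₂ = (107 − 1×489/19) / 8 = 193/19.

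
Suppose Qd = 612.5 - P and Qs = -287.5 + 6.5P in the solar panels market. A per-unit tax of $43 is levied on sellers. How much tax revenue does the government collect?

Tax revenue = 587251/30

Pre-tax equilibrium: P* = 120, Q* = 492.5.
Tax on sellers shifts supply to Qs = -287.5 + 6.5(P − 43) = -567 + 6.5P.
612.5 - P = -567 + 6.5P gives buyer price Pb = 2359/15; sellers receive Ps = 2359/15 − 43 = 1714/15.
New quantity: Q = 612.5 − 1(2359/15) = 13657/30.
Revenue = 43 × 13657/30 = 587251/30.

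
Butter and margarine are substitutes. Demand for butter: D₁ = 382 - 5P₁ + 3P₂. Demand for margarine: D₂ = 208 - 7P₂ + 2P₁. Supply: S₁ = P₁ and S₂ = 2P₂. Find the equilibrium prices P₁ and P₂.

Market 1: 382 - 5P₁ + 3P₂ = P₁ → 6P₁ - 3P₂ = 382.
Market 2: 9P₂ - 2P₁ = 208.
Eliminating P₂: 9×(1) + 3×(2) gives 48P₁ = 4062, so P₁ = 84.625.
Back-substitute into (2): P₂ = (208 + 2×84.625) / 9 = 503/12.

P₁ = 84.625, P₂ = 503/12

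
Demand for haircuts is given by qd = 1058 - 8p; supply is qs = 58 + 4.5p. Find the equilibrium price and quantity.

Set qd = qs: 1058 - 8p = 58 + 4.5p.
1000 = 12.5p, so p* = 80.
q* = 1058 − 8(80) = 418.

p* = 80, q* = 418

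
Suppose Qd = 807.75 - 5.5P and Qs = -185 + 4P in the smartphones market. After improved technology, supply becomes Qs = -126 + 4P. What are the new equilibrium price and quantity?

P' = 3735/38, Q' = 5076/19

Original equilibrium: P* = 104.5, Q* = 233.
New equilibrium: 807.75 - 5.5P = -126 + 4P, so 933.75 = 9.5P and P' = 3735/38; Q' = 807.75 − 5.5(3735/38) = 5076/19.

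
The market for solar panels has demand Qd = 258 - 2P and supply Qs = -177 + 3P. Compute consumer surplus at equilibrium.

Equilibrium: 258 - 2P = -177 + 3P gives P* = 87, Q* = 84.
Demand choke price (Qd = 0): P = 129.
CS = ½(129 − 87)(84) = 1764.

Consumer surplus = 1764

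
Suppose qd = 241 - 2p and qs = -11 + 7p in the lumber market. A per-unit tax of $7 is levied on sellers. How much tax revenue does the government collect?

Pre-tax equilibrium: p* = 28, q* = 185.
Tax on sellers shifts supply to qs = -11 + 7(p − 7) = -60 + 7p.
241 - 2p = -60 + 7p gives buyer price pb = 301/9; sellers receive ps = 301/9 − 7 = 238/9.
New quantity: q = 241 − 2(301/9) = 1567/9.
Revenue = 7 × 1567/9 = 10969/9.

Tax revenue = 10969/9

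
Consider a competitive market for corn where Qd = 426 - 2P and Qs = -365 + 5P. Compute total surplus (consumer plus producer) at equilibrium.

Total surplus = 14000

Equilibrium: 426 - 2P = -365 + 5P gives P* = 113, Q* = 200.
Demand choke price: P = 213; supply starts at P = 73.
CS = ½(213 − 113)(200) = 10000; PS = ½(113 − 73)(200) = 4000.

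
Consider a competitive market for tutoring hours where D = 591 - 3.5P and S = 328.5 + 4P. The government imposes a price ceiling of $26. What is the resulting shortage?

Shortage = 67.5

Equilibrium price would be P* = 35, so the ceiling at 26 binds.
At P = 26: D = 591 − 3.5(26) = 500, S = 328.5 + 4(26) = 432.5.
Shortage = 500 − 432.5 = 67.5.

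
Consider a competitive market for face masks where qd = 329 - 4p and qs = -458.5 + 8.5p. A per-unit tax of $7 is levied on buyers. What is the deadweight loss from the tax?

Deadweight loss = 66.64

Pre-tax equilibrium: p* = 63, q* = 77.
Tax on buyers shifts demand to qd = 329 − 4(p + 7) = 301 - 4p.
301 - 4p = -458.5 + 8.5p gives seller price ps = 60.76; buyers pay pb = 60.76 + 7 = 67.76.
New quantity: q = 329 − 4(67.76) = 57.96.
DWL = ½ × 7 × (77 − 57.96) = 66.64.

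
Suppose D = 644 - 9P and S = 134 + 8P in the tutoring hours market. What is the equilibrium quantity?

Set D = S: 644 - 9P = 134 + 8P.
510 = 17P, so P* = 30.
Q* = 644 − 9(30) = 374.

Q* = 374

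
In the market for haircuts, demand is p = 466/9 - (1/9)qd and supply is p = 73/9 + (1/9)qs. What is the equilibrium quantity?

Set the two price expressions equal: 466/9 - (1/9)q = 73/9 + (1/9)q.
131/3 = (2/9)q, so q* = 196.5.
p* = 466/9 − (1/9)(196.5) = 539/18.

q* = 196.5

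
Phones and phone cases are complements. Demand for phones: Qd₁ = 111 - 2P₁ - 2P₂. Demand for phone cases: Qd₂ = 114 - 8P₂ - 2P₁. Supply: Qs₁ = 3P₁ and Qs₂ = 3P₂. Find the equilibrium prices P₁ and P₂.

P₁ = 331/17, P₂ = 116/17

Market 1: 111 - 2P₁ - 2P₂ = 3P₁ → 5P₁ + 2P₂ = 111.
Market 2: 11P₂ + 2P₁ = 114.
Eliminating P₂: 11×(1) − 2×(2) gives 51P₁ = 993, so P₁ = 331/17.
Back-substitute into (2): P₂ = (114 − 2×331/17) / 11 = 116/17.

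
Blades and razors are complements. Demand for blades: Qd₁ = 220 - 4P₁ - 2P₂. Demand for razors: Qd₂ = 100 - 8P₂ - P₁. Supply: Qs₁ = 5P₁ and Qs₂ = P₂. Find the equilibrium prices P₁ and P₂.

Market 1: 220 - 4P₁ - 2P₂ = 5P₁ → 9P₁ + 2P₂ = 220.
Market 2: 9P₂ + P₁ = 100.
Eliminating P₂: 9×(1) − 2×(2) gives 79P₁ = 1780, so P₁ = 1780/79.
Back-substitute into (2): P₂ = (100 − 1×1780/79) / 9 = 680/79.

P₁ = 1780/79, P₂ = 680/79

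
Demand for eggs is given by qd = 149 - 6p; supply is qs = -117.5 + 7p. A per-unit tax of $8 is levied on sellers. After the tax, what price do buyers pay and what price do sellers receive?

Buyers pay 645/26, sellers receive 437/26

Pre-tax equilibrium: p* = 20.5, q* = 26.
Tax on sellers shifts supply to qs = -117.5 + 7(p − 8) = -173.5 + 7p.
149 - 6p = -173.5 + 7p gives buyer price pb = 645/26; sellers receive ps = 645/26 − 8 = 437/26.
New quantity: q = 149 − 6(645/26) = 2/13.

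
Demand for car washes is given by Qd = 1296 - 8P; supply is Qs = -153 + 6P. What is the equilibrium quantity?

Set Qd = Qs: 1296 - 8P = -153 + 6P.
1449 = 14P, so P* = 103.5.
Q* = 1296 − 8(103.5) = 468.

Q* = 468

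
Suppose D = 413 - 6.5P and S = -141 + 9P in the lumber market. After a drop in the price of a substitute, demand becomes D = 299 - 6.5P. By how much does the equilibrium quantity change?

ΔQ = -2052/31

Original equilibrium: P* = 1108/31, Q* = 5601/31.
New equilibrium: 299 - 6.5P = -141 + 9P, so 440 = 15.5P and P' = 880/31; Q' = 299 − 6.5(880/31) = 3549/31.
Change in quantity: 3549/31 − 5601/31 = -2052/31.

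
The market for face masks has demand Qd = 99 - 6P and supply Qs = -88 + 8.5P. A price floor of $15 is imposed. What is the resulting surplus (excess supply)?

Surplus = 30.5

Equilibrium price would be P* = 374/29, so the floor at 15 binds.
At P = 15: Qd = 9, Qs = 39.5.
Surplus = 39.5 − 9 = 30.5.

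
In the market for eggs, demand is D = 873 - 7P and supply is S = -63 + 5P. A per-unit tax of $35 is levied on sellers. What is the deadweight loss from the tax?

Pre-tax equilibrium: P* = 78, Q* = 327.
Tax on sellers shifts supply to S = -63 + 5(P − 35) = -238 + 5P.
873 - 7P = -238 + 5P gives buyer price Pb = 1111/12; sellers receive Ps = 1111/12 − 35 = 691/12.
New quantity: Q = 873 − 7(1111/12) = 2699/12.
DWL = ½ × 35 × (327 − 2699/12) = 42875/24.

Deadweight loss = 42875/24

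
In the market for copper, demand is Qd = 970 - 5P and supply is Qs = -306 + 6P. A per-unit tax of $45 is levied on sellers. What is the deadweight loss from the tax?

Pre-tax equilibrium: P* = 116, Q* = 390.
Tax on sellers shifts supply to Qs = -306 + 6(P − 45) = -576 + 6P.
970 - 5P = -576 + 6P gives buyer price Pb = 1546/11; sellers receive Ps = 1546/11 − 45 = 1051/11.
New quantity: Q = 970 − 5(1546/11) = 2940/11.
DWL = ½ × 45 × (390 − 2940/11) = 30375/11.

Deadweight loss = 30375/11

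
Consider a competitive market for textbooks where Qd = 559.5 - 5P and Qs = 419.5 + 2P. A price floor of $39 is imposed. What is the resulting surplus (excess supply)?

Surplus = 133

Equilibrium price would be P* = 20, so the floor at 39 binds.
At P = 39: Qd = 364.5, Qs = 497.5.
Surplus = 497.5 − 364.5 = 133.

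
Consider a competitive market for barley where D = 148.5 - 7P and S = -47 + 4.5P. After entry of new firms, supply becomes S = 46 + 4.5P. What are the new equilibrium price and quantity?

P' = 205/23, Q' = 3961/46

Original equilibrium: P* = 17, Q* = 29.5.
New equilibrium: 148.5 - 7P = 46 + 4.5P, so 102.5 = 11.5P and P' = 205/23; Q' = 148.5 − 7(205/23) = 3961/46.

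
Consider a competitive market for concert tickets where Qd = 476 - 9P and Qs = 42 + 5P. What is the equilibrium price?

Set Qd = Qs: 476 - 9P = 42 + 5P.
434 = 14P, so P* = 31.
Q* = 476 − 9(31) = 197.

P* = 31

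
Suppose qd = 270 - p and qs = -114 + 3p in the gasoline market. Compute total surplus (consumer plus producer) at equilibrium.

Total surplus = 20184

Equilibrium: 270 - p = -114 + 3p gives p* = 96, q* = 174.
Demand choke price: p = 270; supply starts at p = 38.
CS = ½(270 − 96)(174) = 15138; PS = ½(96 − 38)(174) = 5046.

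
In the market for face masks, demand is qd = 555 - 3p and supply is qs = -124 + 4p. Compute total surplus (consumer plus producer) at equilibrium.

Total surplus = 20328

Equilibrium: 555 - 3p = -124 + 4p gives p* = 97, q* = 264.
Demand choke price: p = 185; supply starts at p = 31.
CS = ½(185 − 97)(264) = 11616; PS = ½(97 − 31)(264) = 8712.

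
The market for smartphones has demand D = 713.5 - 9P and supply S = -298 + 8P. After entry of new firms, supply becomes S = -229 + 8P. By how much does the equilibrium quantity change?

Original equilibrium: P* = 59.5, Q* = 178.
New equilibrium: 713.5 - 9P = -229 + 8P, so 942.5 = 17P and P' = 1885/34; Q' = 713.5 − 9(1885/34) = 3647/17.
Change in quantity: 3647/17 − 178 = 621/17.

ΔQ = 621/17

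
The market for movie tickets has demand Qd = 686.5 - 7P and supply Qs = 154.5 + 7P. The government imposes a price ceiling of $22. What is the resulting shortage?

Equilibrium price would be P* = 38, so the ceiling at 22 binds.
At P = 22: Qd = 686.5 − 7(22) = 532.5, Qs = 154.5 + 7(22) = 308.5.
Shortage = 532.5 − 308.5 = 224.

Shortage = 224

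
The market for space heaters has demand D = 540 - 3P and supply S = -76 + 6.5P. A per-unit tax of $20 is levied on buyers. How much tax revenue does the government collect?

Pre-tax equilibrium: P* = 1232/19, Q* = 6564/19.
Tax on buyers shifts demand to D = 540 − 3(P + 20) = 480 - 3P.
480 - 3P = -76 + 6.5P gives seller price Ps = 1112/19; buyers pay Pb = 1112/19 + 20 = 1492/19.
New quantity: Q = 540 − 3(1492/19) = 5784/19.
Revenue = 20 × 5784/19 = 115680/19.

Tax revenue = 115680/19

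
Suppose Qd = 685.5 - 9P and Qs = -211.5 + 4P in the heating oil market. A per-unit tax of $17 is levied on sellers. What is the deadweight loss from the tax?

Deadweight loss = 5202/13

Pre-tax equilibrium: P* = 69, Q* = 64.5.
Tax on sellers shifts supply to Qs = -211.5 + 4(P − 17) = -279.5 + 4P.
685.5 - 9P = -279.5 + 4P gives buyer price Pb = 965/13; sellers receive Ps = 965/13 − 17 = 744/13.
New quantity: Q = 685.5 − 9(965/13) = 453/26.
DWL = ½ × 17 × (64.5 − 453/26) = 5202/13.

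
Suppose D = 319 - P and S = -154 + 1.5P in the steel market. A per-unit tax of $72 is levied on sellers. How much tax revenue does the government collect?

Pre-tax equilibrium: P* = 189.2, Q* = 129.8.
Tax on sellers shifts supply to S = -154 + 1.5(P − 72) = -262 + 1.5P.
319 - P = -262 + 1.5P gives buyer price Pb = 232.4; sellers receive Ps = 232.4 − 72 = 160.4.
New quantity: Q = 319 − 1(232.4) = 86.6.
Revenue = 72 × 86.6 = 6235.2.

Tax revenue = 6235.2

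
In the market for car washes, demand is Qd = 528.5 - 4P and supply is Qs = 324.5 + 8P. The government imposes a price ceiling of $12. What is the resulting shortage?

Shortage = 60

Equilibrium price would be P* = 17, so the ceiling at 12 binds.
At P = 12: Qd = 528.5 − 4(12) = 480.5, Qs = 324.5 + 8(12) = 420.5.
Shortage = 480.5 − 420.5 = 60.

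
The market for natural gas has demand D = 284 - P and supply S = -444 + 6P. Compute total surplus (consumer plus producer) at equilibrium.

Total surplus = 18900

Equilibrium: 284 - P = -444 + 6P gives P* = 104, Q* = 180.
Demand choke price: P = 284; supply starts at P = 74.
CS = ½(284 − 104)(180) = 16200; PS = ½(104 − 74)(180) = 2700.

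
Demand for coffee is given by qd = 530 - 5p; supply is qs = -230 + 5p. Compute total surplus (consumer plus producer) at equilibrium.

Equilibrium: 530 - 5p = -230 + 5p gives p* = 76, q* = 150.
Demand choke price: p = 106; supply starts at p = 46.
CS = ½(106 − 76)(150) = 2250; PS = ½(76 − 46)(150) = 2250.

Total surplus = 4500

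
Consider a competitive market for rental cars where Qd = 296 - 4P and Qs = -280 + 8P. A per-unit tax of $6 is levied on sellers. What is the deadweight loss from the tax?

Pre-tax equilibrium: P* = 48, Q* = 104.
Tax on sellers shifts supply to Qs = -280 + 8(P − 6) = -328 + 8P.
296 - 4P = -328 + 8P gives buyer price Pb = 52; sellers receive Ps = 52 − 6 = 46.
New quantity: Q = 296 − 4(52) = 88.
DWL = ½ × 6 × (104 − 88) = 48.

Deadweight loss = 48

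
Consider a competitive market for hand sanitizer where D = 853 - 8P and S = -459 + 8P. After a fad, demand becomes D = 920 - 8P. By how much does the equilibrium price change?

ΔP = 4.1875

Original equilibrium: P* = 82, Q* = 197.
New equilibrium: 920 - 8P = -459 + 8P, so 1379 = 16P and P' = 86.1875; Q' = 920 − 8(86.1875) = 230.5.
Change in price: 86.1875 − 82 = 4.1875.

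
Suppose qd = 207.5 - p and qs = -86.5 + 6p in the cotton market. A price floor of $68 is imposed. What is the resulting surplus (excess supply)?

Surplus = 182

Equilibrium price would be p* = 42, so the floor at 68 binds.
At p = 68: qd = 139.5, qs = 321.5.
Surplus = 321.5 − 139.5 = 182.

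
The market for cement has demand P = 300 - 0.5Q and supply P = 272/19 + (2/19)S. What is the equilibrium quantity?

Set the two price expressions equal: 300 - 0.5Q = 272/19 + (2/19)Q.
5428/19 = (23/38)Q, so Q* = 472.
P* = 300 − (0.5)(472) = 64.

Q* = 472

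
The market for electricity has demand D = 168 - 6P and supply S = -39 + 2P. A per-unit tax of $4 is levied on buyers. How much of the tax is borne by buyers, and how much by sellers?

Buyers bear $1, sellers bear $3

Pre-tax equilibrium: P* = 25.875, Q* = 12.75.
Tax on buyers shifts demand to D = 168 − 6(P + 4) = 144 - 6P.
144 - 6P = -39 + 2P gives seller price Ps = 22.875; buyers pay Pb = 22.875 + 4 = 26.875.
New quantity: Q = 168 − 6(26.875) = 6.75.
Buyer burden = 26.875 − 25.875 = 1; seller burden = 25.875 − 22.875 = 3.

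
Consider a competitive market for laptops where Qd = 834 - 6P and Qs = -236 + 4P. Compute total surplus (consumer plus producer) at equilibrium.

Total surplus = 7680

Equilibrium: 834 - 6P = -236 + 4P gives P* = 107, Q* = 192.
Demand choke price: P = 139; supply starts at P = 59.
CS = ½(139 − 107)(192) = 3072; PS = ½(107 − 59)(192) = 4608.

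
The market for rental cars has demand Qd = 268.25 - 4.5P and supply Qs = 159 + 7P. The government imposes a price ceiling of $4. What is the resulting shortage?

Equilibrium price would be P* = 9.5, so the ceiling at 4 binds.
At P = 4: Qd = 268.25 − 4.5(4) = 250.25, Qs = 159 + 7(4) = 187.
Shortage = 250.25 − 187 = 63.25.

Shortage = 63.25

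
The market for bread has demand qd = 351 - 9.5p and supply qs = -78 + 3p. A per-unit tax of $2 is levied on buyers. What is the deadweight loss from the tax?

Deadweight loss = 4.56

Pre-tax equilibrium: p* = 34.32, q* = 24.96.
Tax on buyers shifts demand to qd = 351 − 9.5(p + 2) = 332 - 9.5p.
332 - 9.5p = -78 + 3p gives seller price ps = 32.8; buyers pay pb = 32.8 + 2 = 34.8.
New quantity: q = 351 − 9.5(34.8) = 20.4.
DWL = ½ × 2 × (24.96 − 20.4) = 4.56.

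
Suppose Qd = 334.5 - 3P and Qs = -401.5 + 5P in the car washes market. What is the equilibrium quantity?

Q* = 58.5

Set Qd = Qs: 334.5 - 3P = -401.5 + 5P.
736 = 8P, so P* = 92.
Q* = 334.5 − 3(92) = 58.5.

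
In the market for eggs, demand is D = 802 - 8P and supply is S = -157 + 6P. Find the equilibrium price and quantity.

Set D = S: 802 - 8P = -157 + 6P.
959 = 14P, so P* = 68.5.
Q* = 802 − 8(68.5) = 254.

P* = 68.5, Q* = 254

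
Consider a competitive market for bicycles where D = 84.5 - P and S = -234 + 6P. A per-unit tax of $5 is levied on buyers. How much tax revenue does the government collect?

Pre-tax equilibrium: P* = 45.5, Q* = 39.
Tax on buyers shifts demand to D = 84.5 − 1(P + 5) = 79.5 - P.
79.5 - P = -234 + 6P gives seller price Ps = 627/14; buyers pay Pb = 627/14 + 5 = 697/14.
New quantity: Q = 84.5 − 1(697/14) = 243/7.
Revenue = 5 × 243/7 = 1215/7.

Tax revenue = 1215/7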